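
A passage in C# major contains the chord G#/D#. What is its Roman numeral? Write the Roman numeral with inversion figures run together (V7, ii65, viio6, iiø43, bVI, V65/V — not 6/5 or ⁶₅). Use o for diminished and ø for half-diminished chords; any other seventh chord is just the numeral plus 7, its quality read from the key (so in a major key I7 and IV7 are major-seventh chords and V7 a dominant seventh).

V64

Stacked in thirds the chord is G#-B#-D#: a major triad on G#.
G# is scale degree 5 in C# major, and a major triad on that degree is written V.
With D# in the bass the chord is in second inversion, so the figured bass is 64.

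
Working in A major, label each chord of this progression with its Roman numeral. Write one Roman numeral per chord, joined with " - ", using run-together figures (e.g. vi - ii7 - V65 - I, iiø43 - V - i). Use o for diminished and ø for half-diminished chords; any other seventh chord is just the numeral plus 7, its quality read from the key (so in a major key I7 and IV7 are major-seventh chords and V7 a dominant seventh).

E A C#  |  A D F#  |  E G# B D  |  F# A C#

E-A-C# has root A, degree 1 in A major, so I64.
A-D-F#: root D is the subdominant; major triad there is IV64.
E-G#-B-D: dominant seventh chord on E = scale degree 5 → V7.
F#-A-C#: root F# is the submediant; minor triad there is vi.

I64 - IV64 - V7 - vi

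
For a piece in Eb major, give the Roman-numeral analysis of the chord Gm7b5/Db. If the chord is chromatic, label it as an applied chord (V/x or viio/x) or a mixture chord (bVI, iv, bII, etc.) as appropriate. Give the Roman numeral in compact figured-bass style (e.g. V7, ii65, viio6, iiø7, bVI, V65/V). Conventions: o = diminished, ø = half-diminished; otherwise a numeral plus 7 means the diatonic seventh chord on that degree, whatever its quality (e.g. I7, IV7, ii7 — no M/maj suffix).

The pitches G-Bb-Db-F form a half-diminished seventh chord rooted on G.
G sits a half step below Ab (IV in Eb major); a diminished chord there is the applied leading-tone chord of IV.
With Db in the bass the chord is in second inversion, so the figured bass is 43.

viiø43/IV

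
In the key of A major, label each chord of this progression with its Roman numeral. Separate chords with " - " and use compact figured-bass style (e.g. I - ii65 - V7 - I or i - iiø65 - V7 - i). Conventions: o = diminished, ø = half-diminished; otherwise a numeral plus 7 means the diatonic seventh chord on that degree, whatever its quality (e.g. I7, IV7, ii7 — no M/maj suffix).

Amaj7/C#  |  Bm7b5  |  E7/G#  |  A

I65 - iiø7 - V65 - I

Amaj7/C# has root A, degree 1 in A major, so I65.
Bm7b5 is non-diatonic — iiø7, a mixture chord from A minor.
E7/G#: dominant seventh chord on E = scale degree 5 → V65.
A has root A, degree 1 in A major, so I.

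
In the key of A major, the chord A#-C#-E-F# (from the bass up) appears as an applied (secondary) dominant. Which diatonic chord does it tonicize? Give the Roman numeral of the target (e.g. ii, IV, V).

ii

The chord is a dominant seventh chord on F#.
A dominant resolves down a perfect fifth: F# → B. In A major, B is scale degree 2, i.e. ii.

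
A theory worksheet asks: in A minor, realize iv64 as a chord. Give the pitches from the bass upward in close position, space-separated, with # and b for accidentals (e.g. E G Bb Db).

In A minor, scale degree 4 is D, and the diatonic chord built there is a minor triad.
That chord is spelled D-F-A.
With the 64 figure the chord is in second inversion; from the bass A upward in close position it reads A-D-F.

A D F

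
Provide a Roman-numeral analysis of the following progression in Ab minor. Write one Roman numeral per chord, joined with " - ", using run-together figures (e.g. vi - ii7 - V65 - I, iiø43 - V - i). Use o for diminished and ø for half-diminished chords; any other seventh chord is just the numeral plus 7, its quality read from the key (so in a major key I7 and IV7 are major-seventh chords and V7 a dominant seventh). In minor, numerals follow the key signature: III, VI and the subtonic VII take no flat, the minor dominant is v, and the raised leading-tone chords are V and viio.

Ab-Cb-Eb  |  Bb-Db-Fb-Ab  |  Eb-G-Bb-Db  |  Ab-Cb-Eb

Ab-Cb-Eb: root Ab is the tonic; minor triad there is i.
Bb-Db-Fb-Ab: root Bb is the supertonic; half-diminished seventh chord there is iiø7.
Eb-G-Bb-Db: dominant seventh chord on Eb = scale degree 5 → V7.
Ab-Cb-Eb has root Ab, degree 1 in Ab minor, so i.

i - iiø7 - V7 - i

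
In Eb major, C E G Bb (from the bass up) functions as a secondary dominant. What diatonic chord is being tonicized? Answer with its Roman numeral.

The chord is a dominant seventh chord on C.
A dominant resolves down a perfect fifth: C → F. In Eb major, F is scale degree 2, i.e. ii.

ii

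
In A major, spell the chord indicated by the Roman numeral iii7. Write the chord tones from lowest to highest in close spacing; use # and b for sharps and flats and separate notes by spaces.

In A major, scale degree 3 is C#, and the diatonic chord built there is a minor seventh chord.
That chord is spelled C#-E-G#-B.

C# E G# B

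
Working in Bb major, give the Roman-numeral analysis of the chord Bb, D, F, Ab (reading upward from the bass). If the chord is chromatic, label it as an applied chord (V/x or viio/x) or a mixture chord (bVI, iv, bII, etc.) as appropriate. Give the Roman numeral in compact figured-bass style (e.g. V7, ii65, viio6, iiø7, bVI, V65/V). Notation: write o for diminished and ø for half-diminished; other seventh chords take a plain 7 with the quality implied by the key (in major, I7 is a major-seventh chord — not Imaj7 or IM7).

V7/IV

Stacked in thirds the chord is Bb-D-F-Ab: a dominant seventh chord on Bb.
Bb is not a diatonic chord root with this quality in Bb major, but it lies a perfect fifth above Eb (IV), so the chord functions as an applied dominant of IV.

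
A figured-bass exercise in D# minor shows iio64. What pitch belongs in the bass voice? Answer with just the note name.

B

iio in D# minor has root E#; the chord is E#-G#-B.
The figure 64 means second inversion — the fifth is in the bass.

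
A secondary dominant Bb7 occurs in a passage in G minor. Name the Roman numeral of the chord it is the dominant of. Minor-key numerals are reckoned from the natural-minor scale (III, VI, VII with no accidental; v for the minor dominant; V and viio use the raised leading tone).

VI

The chord is a dominant seventh chord on Bb.
A dominant resolves down a perfect fifth: Bb → Eb. In G minor, Eb is scale degree 6, i.e. VI.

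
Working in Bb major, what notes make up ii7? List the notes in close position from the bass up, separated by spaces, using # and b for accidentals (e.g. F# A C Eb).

In Bb major, the second degree is C, and the diatonic chord built there is a minor seventh chord.
That chord is spelled C-Eb-G-Bb.

C Eb G Bb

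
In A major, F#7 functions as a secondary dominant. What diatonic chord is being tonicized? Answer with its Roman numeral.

ii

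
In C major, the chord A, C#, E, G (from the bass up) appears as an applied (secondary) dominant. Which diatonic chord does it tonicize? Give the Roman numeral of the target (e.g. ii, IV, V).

ii

The chord is a dominant seventh chord on A.
A dominant resolves down a perfect fifth: A → D. In C major, D is scale degree 2, i.e. ii.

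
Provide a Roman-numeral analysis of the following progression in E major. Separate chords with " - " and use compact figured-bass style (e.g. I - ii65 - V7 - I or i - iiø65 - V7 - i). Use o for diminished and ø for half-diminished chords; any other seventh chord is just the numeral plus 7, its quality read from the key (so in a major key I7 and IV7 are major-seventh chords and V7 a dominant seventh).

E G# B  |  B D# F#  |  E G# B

I - V - I

E-G#-B: major triad on E = scale degree 1 → I.
B-D#-F#: major triad on B = scale degree 5 → V.
E-G#-B: major triad on E = scale degree 1 → I.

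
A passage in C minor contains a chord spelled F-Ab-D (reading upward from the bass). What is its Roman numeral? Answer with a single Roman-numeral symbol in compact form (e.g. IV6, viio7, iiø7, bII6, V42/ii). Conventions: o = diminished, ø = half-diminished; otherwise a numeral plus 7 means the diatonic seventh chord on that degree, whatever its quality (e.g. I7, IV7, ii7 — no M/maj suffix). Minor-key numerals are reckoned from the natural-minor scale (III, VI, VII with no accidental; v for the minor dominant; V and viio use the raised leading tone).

iio6

Stacked in thirds the chord is D-F-Ab: a diminished triad on D.
In C minor, D is the supertonic; the diatonic diminished triad there is iio.
With F in the bass the chord is in first inversion, so the figured bass is 6.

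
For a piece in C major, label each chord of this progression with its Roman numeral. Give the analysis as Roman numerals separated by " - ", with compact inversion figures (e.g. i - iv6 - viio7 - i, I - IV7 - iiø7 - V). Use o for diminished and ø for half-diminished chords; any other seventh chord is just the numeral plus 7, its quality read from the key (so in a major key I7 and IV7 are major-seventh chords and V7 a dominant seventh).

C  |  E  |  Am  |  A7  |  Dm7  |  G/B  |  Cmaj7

C: major triad on C = scale degree 1 → I.
E: a major triad on E, the applied dominant of vi → V/vi.
Am has root A, degree 6 in C major, so vi.
A7: a dominant seventh chord on A, the applied dominant of ii → V7/ii.
Dm7 has root D, degree 2 in C major, so ii7.
G/B has root G, degree 5 in C major, so V6.
Cmaj7: major seventh chord on C = scale degree 1 → I7.

I - V/vi - vi - V7/ii - ii7 - V6 - I7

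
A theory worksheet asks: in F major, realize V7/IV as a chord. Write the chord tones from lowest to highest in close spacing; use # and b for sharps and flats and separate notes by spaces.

F A C Eb

The slash means an applied dominant: we want the dominant of IV. In F major, IV is Bb major, and its dominant is built on F.
Building a dominant seventh chord on F gives F-A-C-Eb.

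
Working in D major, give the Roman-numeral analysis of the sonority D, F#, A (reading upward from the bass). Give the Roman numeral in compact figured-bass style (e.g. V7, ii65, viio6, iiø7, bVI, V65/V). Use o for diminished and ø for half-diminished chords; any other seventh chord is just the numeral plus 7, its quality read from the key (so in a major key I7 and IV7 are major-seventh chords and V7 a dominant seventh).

I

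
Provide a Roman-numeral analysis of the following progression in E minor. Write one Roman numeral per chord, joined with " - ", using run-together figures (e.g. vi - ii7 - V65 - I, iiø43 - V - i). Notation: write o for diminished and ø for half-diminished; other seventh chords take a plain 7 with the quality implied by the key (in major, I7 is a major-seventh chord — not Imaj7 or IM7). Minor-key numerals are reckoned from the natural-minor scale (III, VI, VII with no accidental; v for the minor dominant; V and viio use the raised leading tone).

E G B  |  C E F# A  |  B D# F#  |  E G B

E-G-B: root E is the tonic; minor triad there is i.
C-E-F#-A: root F# is the supertonic; half-diminished seventh chord there is iiø43.
B-D#-F#: major triad on B = scale degree 5 → V.
E-G-B has root E, degree 1 in E minor, so i.

i - iiø43 - V - i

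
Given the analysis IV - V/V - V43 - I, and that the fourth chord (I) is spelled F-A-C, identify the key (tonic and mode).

F major

The anchor chord is a major triad on F, labeled I.
If F is scale degree 1 and the mode makes that degree carry a major triad, the tonic is F and the mode is major.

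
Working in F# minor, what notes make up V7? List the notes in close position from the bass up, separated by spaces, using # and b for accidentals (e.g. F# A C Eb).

C# E# G# B

In F# minor, the fifth degree is C#. The dominant is major (leading tone raised), so V is a dominant seventh chord.
Stacking thirds from C# gives C#-E#-G#-B.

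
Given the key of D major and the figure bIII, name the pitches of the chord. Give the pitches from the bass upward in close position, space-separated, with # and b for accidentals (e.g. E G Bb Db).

F A C

Scale degree 3 in D major is F#; lowering it a half step gives F. bIII is a major triad on the lowered third degree, borrowed from the parallel minor.
So the chord is F-A-C, a major triad.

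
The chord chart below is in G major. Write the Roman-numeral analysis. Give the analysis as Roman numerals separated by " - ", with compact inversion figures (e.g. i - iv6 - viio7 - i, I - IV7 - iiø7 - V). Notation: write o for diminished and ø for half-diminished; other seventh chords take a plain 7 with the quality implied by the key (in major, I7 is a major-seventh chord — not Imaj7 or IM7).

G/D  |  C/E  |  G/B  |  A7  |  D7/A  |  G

G/D: major triad on G = scale degree 1 → I64.
C/E has root C, degree 4 in G major, so IV6.
G/B has root G, degree 1 in G major, so I6.
A7: a dominant seventh chord on A, the applied dominant of V → V7/V.
D7/A: root D is the dominant; dominant seventh chord there is V43.
G has root G, degree 1 in G major, so I.

I64 - IV6 - I6 - V7/V - V43 - I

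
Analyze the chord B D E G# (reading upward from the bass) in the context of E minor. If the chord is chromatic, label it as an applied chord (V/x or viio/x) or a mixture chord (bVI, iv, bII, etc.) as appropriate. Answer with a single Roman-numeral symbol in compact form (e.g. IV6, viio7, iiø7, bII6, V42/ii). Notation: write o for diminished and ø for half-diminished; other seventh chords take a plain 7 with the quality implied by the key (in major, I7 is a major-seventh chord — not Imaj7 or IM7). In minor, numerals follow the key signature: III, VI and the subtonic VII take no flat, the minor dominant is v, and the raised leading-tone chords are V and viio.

The pitches E-G#-B-D form a dominant seventh chord rooted on E.
E is not a diatonic chord root with this quality in E minor, but it lies a perfect fifth above A (iv), so the chord functions as an applied dominant of iv.
With B in the bass the chord is in second inversion, so the figured bass is 43.

V43/iv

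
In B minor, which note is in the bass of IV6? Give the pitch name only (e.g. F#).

G#

IV in B minor has root E; the chord is E-G#-B.
The figure 6 means first inversion — the third is in the bass.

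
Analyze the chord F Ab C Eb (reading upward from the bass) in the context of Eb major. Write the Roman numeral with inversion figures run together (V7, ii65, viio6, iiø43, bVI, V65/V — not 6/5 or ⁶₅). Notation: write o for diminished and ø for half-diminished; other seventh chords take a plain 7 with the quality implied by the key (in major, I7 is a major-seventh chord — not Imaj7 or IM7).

The pitches F-Ab-C-Eb form a minor seventh chord rooted on F.
In Eb major, F is the supertonic; the diatonic minor seventh chord there is ii7.

ii7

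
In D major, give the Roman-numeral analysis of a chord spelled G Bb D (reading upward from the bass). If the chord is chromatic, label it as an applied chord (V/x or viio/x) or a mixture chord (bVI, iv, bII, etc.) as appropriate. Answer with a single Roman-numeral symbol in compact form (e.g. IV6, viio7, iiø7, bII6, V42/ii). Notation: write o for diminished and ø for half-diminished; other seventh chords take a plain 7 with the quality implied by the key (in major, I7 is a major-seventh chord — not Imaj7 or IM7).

The pitches G-Bb-D form a minor triad rooted on G.
G is the fourth degree of D major. This is the minor subdominant, borrowed from the parallel minor.

iv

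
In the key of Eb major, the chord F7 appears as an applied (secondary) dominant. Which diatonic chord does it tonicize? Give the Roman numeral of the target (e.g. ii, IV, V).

V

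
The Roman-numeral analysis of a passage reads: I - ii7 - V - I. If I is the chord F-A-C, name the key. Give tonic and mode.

The chord F is a major triad rooted on F; its label is I.
If F is scale degree 1 and the mode makes that degree carry a major triad, the tonic is F and the mode is major.

F major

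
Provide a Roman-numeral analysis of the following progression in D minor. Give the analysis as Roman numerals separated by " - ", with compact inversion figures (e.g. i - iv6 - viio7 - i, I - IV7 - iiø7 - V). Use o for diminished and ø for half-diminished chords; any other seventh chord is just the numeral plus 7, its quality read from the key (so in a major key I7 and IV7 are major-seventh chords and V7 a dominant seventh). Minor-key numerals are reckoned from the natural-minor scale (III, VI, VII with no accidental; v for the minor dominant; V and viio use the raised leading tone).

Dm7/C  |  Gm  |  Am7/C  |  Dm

i42 - iv - v65 - i

Dm7/C has root D, degree 1 in D minor, so i42.
Gm: root G is the subdominant; minor triad there is iv.
Am7/C: root A is the dominant; minor seventh chord there is v65.
Dm: root D is the tonic; minor triad there is i.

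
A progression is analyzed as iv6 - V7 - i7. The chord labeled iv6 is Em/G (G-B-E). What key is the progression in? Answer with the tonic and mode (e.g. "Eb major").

iv6 is given as G-B-E — a minor triad with root E.
Counting down 3 scale steps from E places the tonic on B; a minor triad on degree 4 is diatonic only in minor.

B minor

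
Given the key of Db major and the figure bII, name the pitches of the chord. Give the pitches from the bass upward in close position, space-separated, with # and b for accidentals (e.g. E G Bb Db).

bII is the Neapolitan chord — a major triad on the lowered second degree. In Db major that root is Ebb.
So the chord is Ebb-Gb-Bbb.

Ebb Gb Bbb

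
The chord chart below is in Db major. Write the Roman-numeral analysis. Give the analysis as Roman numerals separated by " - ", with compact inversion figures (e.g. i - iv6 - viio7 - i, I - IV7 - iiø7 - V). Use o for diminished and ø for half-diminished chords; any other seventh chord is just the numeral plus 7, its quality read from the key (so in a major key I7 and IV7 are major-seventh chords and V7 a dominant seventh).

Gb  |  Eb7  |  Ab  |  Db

Gb: major triad on Gb = scale degree 4 → IV.
Eb7 is the secondary dominant of V (dominant seventh chord on Eb): V7/V.
Ab: root Ab is the dominant; major triad there is V.
Db has root Db, degree 1 in Db major, so I.

IV - V7/V - V - I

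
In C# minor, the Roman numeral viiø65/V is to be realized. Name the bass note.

The applied chord viiø65/V is rooted on F##: F##-A#-C#-E#.
The figure 65 means first inversion — the third is in the bass.

A#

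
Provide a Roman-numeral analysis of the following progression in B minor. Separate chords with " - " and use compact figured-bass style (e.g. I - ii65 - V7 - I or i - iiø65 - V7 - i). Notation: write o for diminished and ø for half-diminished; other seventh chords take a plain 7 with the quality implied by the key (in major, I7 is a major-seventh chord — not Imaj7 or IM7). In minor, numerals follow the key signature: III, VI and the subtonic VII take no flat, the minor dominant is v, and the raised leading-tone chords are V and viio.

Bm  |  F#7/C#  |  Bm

i - V43 - i

Bm has root B, degree 1 in B minor, so i.
F#7/C#: dominant seventh chord on F# = scale degree 5 → V43.
Bm has root B, degree 1 in B minor, so i.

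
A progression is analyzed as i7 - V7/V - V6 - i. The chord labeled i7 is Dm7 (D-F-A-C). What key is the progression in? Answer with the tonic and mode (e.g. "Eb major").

The anchor chord is a minor seventh chord on D, labeled i7.
If D is scale degree 1 and the mode makes that degree carry a minor seventh chord, the tonic is D and the mode is minor.

D minor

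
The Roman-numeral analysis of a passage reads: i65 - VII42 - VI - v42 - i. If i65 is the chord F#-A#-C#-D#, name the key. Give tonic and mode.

D# minor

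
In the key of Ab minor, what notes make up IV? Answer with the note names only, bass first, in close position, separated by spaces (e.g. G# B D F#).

IV is the major subdominant, borrowed from the parallel major. In Ab minor that root is Db.
So the chord is Db-F-Ab.

Db F Ab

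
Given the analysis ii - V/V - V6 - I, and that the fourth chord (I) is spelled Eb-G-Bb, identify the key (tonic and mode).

Eb major

The anchor chord is a major triad on Eb, labeled I.
If Eb is scale degree 1 and the mode makes that degree carry a major triad, the tonic is Eb and the mode is major.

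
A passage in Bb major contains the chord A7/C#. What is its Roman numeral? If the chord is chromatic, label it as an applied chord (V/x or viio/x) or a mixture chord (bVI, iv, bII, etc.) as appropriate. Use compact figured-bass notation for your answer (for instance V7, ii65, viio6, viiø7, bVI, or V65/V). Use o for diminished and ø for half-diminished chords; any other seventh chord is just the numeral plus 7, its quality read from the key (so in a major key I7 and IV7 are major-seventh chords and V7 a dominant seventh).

V65/iii

The pitches A-C#-E-G form a dominant seventh chord rooted on A.
A is not a diatonic chord root with this quality in Bb major, but it lies a perfect fifth above D (iii), so the chord functions as an applied dominant of iii.
With C# in the bass the chord is in first inversion, so the figured bass is 65.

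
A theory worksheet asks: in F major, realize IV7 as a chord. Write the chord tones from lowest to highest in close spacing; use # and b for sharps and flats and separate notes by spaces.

Bb D F A

In F major, the fourth degree is Bb, and the diatonic chord built there is a major seventh chord.
That chord is spelled Bb-D-F-A.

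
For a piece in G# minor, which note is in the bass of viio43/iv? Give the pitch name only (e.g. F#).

F#

The applied chord viio43/iv is rooted on B#: B#-D#-F#-A.
The figure 43 means second inversion — the fifth is in the bass.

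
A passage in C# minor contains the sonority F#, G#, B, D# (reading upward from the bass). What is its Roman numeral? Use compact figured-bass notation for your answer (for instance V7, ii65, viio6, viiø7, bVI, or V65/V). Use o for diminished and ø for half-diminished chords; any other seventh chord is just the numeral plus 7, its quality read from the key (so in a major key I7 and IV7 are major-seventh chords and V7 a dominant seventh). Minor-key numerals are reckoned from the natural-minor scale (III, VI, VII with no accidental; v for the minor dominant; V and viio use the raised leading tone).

v42

Stacked in thirds the chord is G#-B-D#-F#: a minor seventh chord on G#.
In C# minor, G# is the dominant; the diatonic minor seventh chord there is v7.
With F# in the bass the chord is in third inversion, so the figured bass is 42.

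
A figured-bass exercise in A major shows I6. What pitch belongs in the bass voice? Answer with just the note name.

C#

I in A major has root A; the chord is A-C#-E.
The figure 6 means first inversion — the third is in the bass.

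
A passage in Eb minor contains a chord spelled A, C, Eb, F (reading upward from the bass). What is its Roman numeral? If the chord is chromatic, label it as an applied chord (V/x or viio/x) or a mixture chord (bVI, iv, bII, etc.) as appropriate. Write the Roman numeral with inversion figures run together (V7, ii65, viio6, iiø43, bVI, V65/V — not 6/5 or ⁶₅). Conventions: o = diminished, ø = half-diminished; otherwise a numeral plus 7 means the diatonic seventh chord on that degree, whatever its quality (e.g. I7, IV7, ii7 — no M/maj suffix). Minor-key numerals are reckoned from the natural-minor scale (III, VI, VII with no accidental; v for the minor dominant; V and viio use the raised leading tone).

V65/V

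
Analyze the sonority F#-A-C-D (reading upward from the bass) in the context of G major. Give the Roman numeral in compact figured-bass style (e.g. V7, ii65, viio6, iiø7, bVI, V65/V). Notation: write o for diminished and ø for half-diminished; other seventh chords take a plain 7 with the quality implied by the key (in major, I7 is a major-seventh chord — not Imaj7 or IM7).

The pitches D-F#-A-C form a dominant seventh chord rooted on D.
D is scale degree 5 in G major, and a dominant seventh chord on that degree is written V7.
With F# in the bass the chord is in first inversion, so the figured bass is 65.

V65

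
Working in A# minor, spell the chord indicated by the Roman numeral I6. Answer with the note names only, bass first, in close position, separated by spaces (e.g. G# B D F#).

I6 is the major tonic (Picardy third), borrowed from the parallel major. In A# minor that root is A#.
So the chord is A#-C##-E#, a major triad.
The figured bass 6 indicates first inversion, placing the third (C##) in the bass: C##-E#-A#.

C## E# A#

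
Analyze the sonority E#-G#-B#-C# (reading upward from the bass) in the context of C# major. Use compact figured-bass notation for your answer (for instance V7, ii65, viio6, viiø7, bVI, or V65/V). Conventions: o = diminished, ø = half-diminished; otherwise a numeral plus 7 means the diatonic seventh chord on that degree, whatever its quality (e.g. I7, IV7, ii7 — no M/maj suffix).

I65

The pitches C#-E#-G#-B# form a major seventh chord rooted on C#.
In C# major, C# is the tonic; the diatonic major seventh chord there is I7.
With E# in the bass the chord is in first inversion, so the figured bass is 65.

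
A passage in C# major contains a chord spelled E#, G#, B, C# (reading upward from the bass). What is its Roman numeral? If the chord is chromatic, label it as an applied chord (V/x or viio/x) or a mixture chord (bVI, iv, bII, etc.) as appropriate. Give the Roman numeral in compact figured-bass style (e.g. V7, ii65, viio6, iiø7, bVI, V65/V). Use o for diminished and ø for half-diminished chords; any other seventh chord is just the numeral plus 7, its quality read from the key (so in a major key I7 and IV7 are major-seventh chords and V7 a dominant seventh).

V65/IV

Stacked in thirds the chord is C#-E#-G#-B: a dominant seventh chord on C#.
C# is not a diatonic chord root with this quality in C# major, but it lies a perfect fifth above F# (IV), so the chord functions as an applied dominant of IV.
With E# in the bass the chord is in first inversion, so the figured bass is 65.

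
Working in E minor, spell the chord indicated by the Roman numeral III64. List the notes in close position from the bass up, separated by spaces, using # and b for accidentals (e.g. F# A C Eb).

D G B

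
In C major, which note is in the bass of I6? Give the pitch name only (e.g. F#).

E

I in C major has root C; the chord is C-E-G.
The figure 6 means first inversion — the third is in the bass.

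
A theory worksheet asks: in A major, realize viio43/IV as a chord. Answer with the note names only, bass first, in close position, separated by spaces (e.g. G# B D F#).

G Bb C# E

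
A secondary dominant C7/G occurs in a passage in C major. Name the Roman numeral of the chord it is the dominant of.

The chord is a dominant seventh chord on C.
A dominant resolves down a perfect fifth: C → F. In C major, F is scale degree 4, i.e. IV.

IV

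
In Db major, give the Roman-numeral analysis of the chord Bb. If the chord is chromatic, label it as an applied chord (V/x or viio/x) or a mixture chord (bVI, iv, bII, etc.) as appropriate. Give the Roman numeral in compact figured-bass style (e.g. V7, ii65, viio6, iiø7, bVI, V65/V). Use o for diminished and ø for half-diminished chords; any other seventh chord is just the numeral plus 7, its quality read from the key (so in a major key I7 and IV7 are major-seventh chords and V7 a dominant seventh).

V/ii

The pitches Bb-D-F form a major triad rooted on Bb.
Bb is not a diatonic chord root with this quality in Db major, but it lies a perfect fifth above Eb (ii), so the chord functions as an applied dominant of ii.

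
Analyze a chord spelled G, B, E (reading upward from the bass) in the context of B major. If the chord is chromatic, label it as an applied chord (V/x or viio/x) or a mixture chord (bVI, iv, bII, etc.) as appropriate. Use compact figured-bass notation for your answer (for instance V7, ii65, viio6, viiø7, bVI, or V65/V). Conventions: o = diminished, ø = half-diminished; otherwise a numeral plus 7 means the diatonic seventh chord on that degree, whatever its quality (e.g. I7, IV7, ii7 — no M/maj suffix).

iv6

Stacked in thirds the chord is E-G-B: a minor triad on E.
E is the fourth degree of B major. This is the minor subdominant, borrowed from the parallel minor.
With G in the bass the chord is in first inversion, so the figured bass is 6.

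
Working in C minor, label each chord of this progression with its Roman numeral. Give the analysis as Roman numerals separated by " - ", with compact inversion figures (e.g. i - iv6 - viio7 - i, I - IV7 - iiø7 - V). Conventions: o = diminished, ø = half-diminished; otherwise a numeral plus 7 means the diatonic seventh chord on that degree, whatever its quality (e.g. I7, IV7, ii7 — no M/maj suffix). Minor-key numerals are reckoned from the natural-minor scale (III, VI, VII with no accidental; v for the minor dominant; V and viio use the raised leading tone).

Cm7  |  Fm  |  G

i7 - iv - V

Cm7: minor seventh chord on C = scale degree 1 → i7.
Fm has root F, degree 4 in C minor, so iv.
G: root G is the dominant; major triad there is V.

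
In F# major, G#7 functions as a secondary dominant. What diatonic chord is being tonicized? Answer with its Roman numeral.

The chord is a dominant seventh chord on G#.
A dominant resolves down a perfect fifth: G# → C#. In F# major, C# is scale degree 5, i.e. V.

V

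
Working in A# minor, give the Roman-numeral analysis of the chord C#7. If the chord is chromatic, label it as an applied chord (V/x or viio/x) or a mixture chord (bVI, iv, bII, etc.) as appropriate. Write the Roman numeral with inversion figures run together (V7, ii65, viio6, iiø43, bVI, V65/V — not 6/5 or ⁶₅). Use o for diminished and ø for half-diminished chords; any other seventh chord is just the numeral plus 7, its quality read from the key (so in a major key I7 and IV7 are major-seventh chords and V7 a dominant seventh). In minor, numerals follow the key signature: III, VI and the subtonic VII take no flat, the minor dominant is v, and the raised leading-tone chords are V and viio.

The pitches C#-E#-G#-B form a dominant seventh chord rooted on C#.
C# is not a diatonic chord root with this quality in A# minor, but it lies a perfect fifth above F# (VI), so the chord functions as an applied dominant of VI.

V7/VI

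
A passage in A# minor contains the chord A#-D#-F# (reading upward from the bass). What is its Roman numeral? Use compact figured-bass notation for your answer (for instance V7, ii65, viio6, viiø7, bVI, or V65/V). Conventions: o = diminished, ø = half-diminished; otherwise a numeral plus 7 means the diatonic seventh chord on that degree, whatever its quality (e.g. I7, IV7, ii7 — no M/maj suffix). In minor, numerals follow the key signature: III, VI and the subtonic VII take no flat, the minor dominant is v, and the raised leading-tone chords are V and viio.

iv64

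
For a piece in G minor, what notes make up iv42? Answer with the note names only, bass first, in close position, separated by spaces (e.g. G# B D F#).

Bb C Eb G

The numeral's case and figure indicate a minor seventh chord. In G minor its root, the fourth degree, is C.
That chord is spelled C-Eb-G-Bb.
The figured bass 42 indicates third inversion, placing the seventh (Bb) in the bass: Bb-C-Eb-G.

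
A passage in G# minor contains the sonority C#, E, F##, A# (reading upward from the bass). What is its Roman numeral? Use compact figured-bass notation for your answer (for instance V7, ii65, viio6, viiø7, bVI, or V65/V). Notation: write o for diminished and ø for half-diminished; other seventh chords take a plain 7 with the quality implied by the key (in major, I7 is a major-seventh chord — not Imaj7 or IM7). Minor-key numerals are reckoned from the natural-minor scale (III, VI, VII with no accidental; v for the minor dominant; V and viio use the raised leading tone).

viio43

Stacked in thirds the chord is F##-A#-C#-E: a fully diminished seventh chord on F##.
In G# minor, F## is the leading tone; the diatonic fully diminished seventh chord there is viio7.
With C# in the bass the chord is in second inversion, so the figured bass is 43.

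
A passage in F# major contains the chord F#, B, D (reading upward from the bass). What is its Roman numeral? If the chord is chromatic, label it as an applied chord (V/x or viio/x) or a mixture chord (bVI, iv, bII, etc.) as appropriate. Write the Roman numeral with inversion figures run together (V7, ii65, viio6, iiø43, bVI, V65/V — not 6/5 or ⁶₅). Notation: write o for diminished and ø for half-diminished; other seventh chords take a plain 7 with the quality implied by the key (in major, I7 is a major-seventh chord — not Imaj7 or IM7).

iv64

The pitches B-D-F# form a minor triad rooted on B.
B is the fourth degree of F# major. This is the minor subdominant, borrowed from the parallel minor.
With F# in the bass the chord is in second inversion, so the figured bass is 64.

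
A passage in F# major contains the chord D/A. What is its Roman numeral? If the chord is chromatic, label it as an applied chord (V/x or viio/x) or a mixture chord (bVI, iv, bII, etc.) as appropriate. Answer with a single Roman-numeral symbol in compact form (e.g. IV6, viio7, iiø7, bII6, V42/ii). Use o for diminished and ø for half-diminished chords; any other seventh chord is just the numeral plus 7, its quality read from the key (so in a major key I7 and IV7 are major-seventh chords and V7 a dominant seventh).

bVI64

Stacked in thirds the chord is D-F#-A: a major triad on D.
D is the lowered sixth degree of F# major (diatonic 6 would be D#). This is a major triad on the lowered sixth degree, borrowed from the parallel minor.
With A in the bass the chord is in second inversion, so the figured bass is 64.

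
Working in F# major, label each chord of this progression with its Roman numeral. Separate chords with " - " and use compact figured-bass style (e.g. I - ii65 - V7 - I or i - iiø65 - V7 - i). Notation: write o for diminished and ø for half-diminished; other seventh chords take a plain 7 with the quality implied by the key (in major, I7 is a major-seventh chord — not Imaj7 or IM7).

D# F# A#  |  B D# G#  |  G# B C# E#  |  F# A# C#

vi - ii6 - V43 - I

D#-F#-A#: root D# is the submediant; minor triad there is vi.
B-D#-G# has root G#, degree 2 in F# major, so ii6.
G#-B-C#-E#: dominant seventh chord on C# = scale degree 5 → V43.
F#-A#-C#: major triad on F# = scale degree 1 → I.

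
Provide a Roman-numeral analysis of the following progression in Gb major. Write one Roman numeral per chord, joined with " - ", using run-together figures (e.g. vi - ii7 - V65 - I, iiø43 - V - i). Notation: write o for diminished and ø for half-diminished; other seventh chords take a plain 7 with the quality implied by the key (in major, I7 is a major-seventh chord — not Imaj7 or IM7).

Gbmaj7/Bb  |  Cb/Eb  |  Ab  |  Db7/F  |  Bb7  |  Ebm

I65 - IV6 - V/V - V65 - V7/vi - vi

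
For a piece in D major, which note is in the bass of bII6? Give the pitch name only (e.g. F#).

G

bII in D major has root Eb; the chord is Eb-G-Bb.
The figure 6 means first inversion — the third is in the bass.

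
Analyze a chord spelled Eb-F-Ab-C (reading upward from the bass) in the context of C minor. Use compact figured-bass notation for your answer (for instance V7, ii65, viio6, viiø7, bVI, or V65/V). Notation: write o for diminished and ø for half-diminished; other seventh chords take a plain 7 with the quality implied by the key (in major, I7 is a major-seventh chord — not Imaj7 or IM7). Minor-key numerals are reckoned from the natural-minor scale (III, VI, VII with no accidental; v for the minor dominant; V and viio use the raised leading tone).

iv42

Stacked in thirds the chord is F-Ab-C-Eb: a minor seventh chord on F.
In C minor, F is the subdominant; the diatonic minor seventh chord there is iv7.
With Eb in the bass the chord is in third inversion, so the figured bass is 42.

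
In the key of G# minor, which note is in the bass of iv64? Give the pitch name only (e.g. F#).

G#

iv in G# minor has root C#; the chord is C#-E-G#.
The figure 64 means second inversion — the fifth is in the bass.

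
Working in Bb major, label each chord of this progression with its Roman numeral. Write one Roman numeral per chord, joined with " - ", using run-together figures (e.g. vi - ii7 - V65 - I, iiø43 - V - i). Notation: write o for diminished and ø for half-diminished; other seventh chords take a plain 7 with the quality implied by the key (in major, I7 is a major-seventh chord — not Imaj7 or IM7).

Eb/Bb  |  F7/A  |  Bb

IV64 - V65 - I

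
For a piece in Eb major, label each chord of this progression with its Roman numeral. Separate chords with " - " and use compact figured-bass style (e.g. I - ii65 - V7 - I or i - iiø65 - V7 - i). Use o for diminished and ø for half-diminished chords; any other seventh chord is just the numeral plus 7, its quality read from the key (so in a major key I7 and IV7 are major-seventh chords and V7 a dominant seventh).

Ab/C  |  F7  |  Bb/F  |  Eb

Ab/C: root Ab is the subdominant; major triad there is IV6.
F7: a dominant seventh chord on F, the applied dominant of V → V7/V.
Bb/F: root Bb is the dominant; major triad there is V64.
Eb has root Eb, degree 1 in Eb major, so I.

IV6 - V7/V - V64 - I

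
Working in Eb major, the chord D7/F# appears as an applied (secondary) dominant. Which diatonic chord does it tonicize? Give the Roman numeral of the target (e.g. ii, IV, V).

iii

The chord is a dominant seventh chord on D.
A dominant resolves down a perfect fifth: D → G. In Eb major, G is scale degree 3, i.e. iii.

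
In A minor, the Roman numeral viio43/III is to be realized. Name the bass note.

F

The applied chord viio43/III is rooted on B: B-D-F-Ab.
The figure 43 means second inversion — the fifth is in the bass.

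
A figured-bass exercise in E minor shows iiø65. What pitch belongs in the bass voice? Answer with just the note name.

iiø in E minor has root F#; the chord is F#-A-C-E.
The figure 65 means first inversion — the third is in the bass.

A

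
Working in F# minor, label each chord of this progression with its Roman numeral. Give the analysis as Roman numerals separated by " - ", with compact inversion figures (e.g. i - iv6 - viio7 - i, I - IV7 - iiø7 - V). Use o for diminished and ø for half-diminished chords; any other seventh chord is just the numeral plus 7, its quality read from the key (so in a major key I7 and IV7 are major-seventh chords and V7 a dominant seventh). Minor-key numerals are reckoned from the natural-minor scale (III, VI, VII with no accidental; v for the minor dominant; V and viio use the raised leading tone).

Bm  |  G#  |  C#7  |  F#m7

Bm: root B is the subdominant; minor triad there is iv.
G#: chromatic; G# is V of V, so V/V.
C#7 has root C#, degree 5 in F# minor, so V7.
F#m7 has root F#, degree 1 in F# minor, so i7.

iv - V/V - V7 - i7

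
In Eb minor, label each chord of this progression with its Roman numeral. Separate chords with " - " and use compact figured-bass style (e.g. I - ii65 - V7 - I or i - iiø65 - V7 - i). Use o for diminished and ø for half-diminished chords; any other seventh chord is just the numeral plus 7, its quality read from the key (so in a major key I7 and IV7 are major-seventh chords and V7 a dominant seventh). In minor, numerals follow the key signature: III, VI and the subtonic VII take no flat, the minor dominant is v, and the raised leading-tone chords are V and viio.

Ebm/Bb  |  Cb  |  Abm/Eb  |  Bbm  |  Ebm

Ebm/Bb: root Eb is the tonic; minor triad there is i64.
Cb: root Cb is the submediant; major triad there is VI.
Abm/Eb: root Ab is the subdominant; minor triad there is iv64.
Bbm has root Bb, degree 5 in Eb minor, so v.
Ebm: minor triad on Eb = scale degree 1 → i.

i64 - VI - iv64 - v - i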